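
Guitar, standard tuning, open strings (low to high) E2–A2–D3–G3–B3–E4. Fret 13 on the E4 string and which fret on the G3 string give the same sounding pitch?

22

E4 at fret 13 is E4 + 13 semitones = F5.
The open G3 string is 9 semitones below the open E4, so the same pitch on the G3 string lies at fret 13 + 9 = 22.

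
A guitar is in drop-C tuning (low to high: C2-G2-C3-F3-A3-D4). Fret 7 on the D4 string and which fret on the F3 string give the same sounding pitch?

16

D4 at fret 7 is D4 + 7 semitones = A4.
The open F3 string is 9 semitones below the open D4, so the same pitch on the F3 string lies at fret 7 + 9 = 16.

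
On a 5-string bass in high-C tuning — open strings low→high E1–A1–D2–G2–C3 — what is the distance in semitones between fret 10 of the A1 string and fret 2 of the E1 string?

13 semitones

A1 at fret 10 → G2 (MIDI 43); E1 at fret 2 → F#1 (MIDI 30).
43 − 30 = 13, so the two pitches are 13 semitones apart, with G2 the higher.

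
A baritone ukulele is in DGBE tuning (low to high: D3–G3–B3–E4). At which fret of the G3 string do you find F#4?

11

F#4 is 11 semitones above the open G3 (G–G#–A–A#–…–E–F–F#), so it sits at fret 11.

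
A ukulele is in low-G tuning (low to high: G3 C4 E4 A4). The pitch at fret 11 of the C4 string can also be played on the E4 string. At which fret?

7

C4 at fret 11 is C4 + 11 semitones = B4.
The open E4 string is 4 semitones above the open C4, so the same pitch on the E4 string lies at fret 11 − 4 = 7.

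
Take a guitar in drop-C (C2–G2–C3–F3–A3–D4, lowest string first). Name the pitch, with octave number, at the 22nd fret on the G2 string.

F4

Each fret is one semitone, so G2 + 22 = F4.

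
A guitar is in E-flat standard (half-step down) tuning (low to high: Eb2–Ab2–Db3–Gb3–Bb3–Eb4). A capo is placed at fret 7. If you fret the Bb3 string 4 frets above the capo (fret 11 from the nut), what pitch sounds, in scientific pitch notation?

A4

The capo raises the open Bb3 by 7 semitones to F4; fretting 4 more gives Bb3 + 7 + 4 = Bb3 + 11 semitones = A4.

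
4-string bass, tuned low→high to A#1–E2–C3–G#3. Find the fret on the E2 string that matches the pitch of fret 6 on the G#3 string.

G#3 at fret 6 is G#3 + 6 semitones = D4.
The open E2 string is 16 semitones below the open G#3, so the same pitch on the E2 string lies at fret 6 + 16 = 22.

22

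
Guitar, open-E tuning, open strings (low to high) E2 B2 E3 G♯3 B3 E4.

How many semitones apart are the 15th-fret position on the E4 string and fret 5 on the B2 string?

27 semitones

E4 at fret 15 → G5 (MIDI 79); B2 at fret 5 → E3 (MIDI 52).
79 − 52 = 27, so the two pitches are 27 semitones apart, with G5 the higher.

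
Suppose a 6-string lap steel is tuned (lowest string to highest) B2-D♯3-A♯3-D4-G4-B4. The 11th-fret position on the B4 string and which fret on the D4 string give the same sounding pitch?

20

Fret 11 on B4 is MIDI 71 + 11 = 82 (A♯5). On the D4 string (open MIDI 62), that pitch is 82 − 62 = fret 20.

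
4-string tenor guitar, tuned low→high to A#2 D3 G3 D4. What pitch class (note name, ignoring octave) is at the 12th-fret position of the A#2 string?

A#

A#2 is MIDI 46. Adding 12 gives 58; 58 mod 12 = 10, i.e. A#.
(Equivalently spelled Bb.)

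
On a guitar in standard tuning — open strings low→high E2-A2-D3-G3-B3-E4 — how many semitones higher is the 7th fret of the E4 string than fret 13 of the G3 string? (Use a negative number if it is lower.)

3 semitones

E4 at fret 7 → B4 (MIDI 71); G3 at fret 13 → G♯4 (MIDI 68).
71 − 68 = 3, so the two pitches are 3 semitones apart.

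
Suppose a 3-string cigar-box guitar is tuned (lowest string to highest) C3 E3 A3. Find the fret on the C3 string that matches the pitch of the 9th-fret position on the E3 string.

E3 at fret 9 is E3 + 9 semitones = D♭4.
The open C3 string is 4 semitones below the open E3, so the same pitch on the C3 string lies at fret 9 + 4 = 13.

13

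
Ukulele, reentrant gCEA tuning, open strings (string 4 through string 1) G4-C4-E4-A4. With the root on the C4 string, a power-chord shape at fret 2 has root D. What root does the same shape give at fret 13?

C#

Moving from fret 2 to fret 13 shifts the root by 11 semitones.
D up 11 semitones is C#.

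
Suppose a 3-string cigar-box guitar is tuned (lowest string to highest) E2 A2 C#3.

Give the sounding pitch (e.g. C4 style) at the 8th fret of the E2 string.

Each fret is one semitone, so E2 + 8 = C3.

C3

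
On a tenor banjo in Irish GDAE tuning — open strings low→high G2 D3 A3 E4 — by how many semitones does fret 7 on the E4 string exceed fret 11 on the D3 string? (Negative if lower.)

E4 at fret 7 → B4 (MIDI 71); D3 at fret 11 → C#4 (MIDI 61).
71 − 61 = 10, so the two pitches are 10 semitones apart.

10 semitones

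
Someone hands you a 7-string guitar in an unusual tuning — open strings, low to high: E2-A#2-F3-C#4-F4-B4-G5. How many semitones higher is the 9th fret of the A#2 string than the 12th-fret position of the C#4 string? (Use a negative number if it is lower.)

-18 semitones

A#2 at fret 9 → G3 (MIDI 55); C#4 at fret 12 → C#5 (MIDI 73).
55 − 73 = -18, so the two pitches are 18 semitones apart.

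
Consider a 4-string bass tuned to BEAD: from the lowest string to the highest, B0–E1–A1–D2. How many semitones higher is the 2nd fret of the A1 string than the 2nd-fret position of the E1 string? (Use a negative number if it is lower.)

5 semitones

A1 at fret 2 → B1 (MIDI 35); E1 at fret 2 → F#1 (MIDI 30).
35 − 30 = 5, so the two pitches are 5 semitones apart.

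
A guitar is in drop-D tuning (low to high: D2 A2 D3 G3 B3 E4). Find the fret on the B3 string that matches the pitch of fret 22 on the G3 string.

18

G3 at fret 22 is G3 + 22 semitones = F5.
The open B3 string is 4 semitones above the open G3, so the same pitch on the B3 string lies at fret 22 − 4 = 18.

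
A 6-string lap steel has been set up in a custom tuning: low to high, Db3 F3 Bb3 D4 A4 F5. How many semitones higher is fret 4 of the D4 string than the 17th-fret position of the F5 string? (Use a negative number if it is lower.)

-28 semitones

D4 at fret 4 → Gb4 (MIDI 66); F5 at fret 17 → Bb6 (MIDI 94).
66 − 94 = -28, so the two pitches are 28 semitones apart.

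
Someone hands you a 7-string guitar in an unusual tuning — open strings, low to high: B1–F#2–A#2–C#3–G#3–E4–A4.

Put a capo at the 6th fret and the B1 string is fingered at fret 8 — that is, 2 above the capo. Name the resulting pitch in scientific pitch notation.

The capo raises the open B1 by 6 semitones to F2; fretting 2 more gives B1 + 6 + 2 = B1 + 8 semitones = G2.

G2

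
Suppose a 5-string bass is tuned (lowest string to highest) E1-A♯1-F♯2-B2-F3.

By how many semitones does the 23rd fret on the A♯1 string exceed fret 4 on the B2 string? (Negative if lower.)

A♯1 at fret 23 → A3 (MIDI 57); B2 at fret 4 → D♯3 (MIDI 51).
57 − 51 = 6, so the two pitches are 6 semitones apart.

6 semitones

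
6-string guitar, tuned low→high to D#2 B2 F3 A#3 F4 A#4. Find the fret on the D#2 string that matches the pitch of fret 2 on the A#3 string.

Fret 2 on A#3 is MIDI 58 + 2 = 60 (C4). On the D#2 string (open MIDI 39), that pitch is 60 − 39 = fret 21.

21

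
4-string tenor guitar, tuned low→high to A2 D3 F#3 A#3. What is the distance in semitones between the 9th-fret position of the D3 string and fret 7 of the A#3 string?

D3 at fret 9 → B3 (MIDI 59); A#3 at fret 7 → F4 (MIDI 65).
59 − 65 = -6, so the two pitches are 6 semitones apart, with F4 the higher.

6 semitones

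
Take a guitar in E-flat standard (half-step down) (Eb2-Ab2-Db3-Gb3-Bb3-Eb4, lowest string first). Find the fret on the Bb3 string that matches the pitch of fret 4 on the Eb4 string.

9

Fret 4 on Eb4 is MIDI 63 + 4 = 67 (G4). On the Bb3 string (open MIDI 58), that pitch is 67 − 58 = fret 9.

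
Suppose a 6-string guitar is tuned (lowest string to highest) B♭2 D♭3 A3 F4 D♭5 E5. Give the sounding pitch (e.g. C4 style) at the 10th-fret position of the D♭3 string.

B3

Each fret is one semitone, so D♭3 + 10 = B3.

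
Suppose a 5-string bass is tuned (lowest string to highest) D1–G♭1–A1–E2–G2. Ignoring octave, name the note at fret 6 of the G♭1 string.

G♭1 is MIDI 30. Adding 6 gives 36; 36 mod 12 = 0, i.e. C.

C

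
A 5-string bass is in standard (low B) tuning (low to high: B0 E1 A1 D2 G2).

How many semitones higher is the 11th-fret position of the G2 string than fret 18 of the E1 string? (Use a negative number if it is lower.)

8 semitones

G2 at fret 11 → F♯3 (MIDI 54); E1 at fret 18 → A♯2 (MIDI 46).
54 − 46 = 8, so the two pitches are 8 semitones apart.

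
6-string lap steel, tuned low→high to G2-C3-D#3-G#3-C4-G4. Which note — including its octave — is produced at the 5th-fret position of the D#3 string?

The open D#3 string plus 5 semitones: D#–E–F–F#–G–G#.
No B→C boundary is crossed, so the octave stays at 3.
(Equivalently spelled Ab3.)

G#3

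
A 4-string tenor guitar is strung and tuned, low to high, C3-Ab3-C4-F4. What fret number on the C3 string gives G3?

G3 is 7 semitones above the open C3 (C–Db–D–Eb–E–F–Gb–G), so it sits at fret 7.

7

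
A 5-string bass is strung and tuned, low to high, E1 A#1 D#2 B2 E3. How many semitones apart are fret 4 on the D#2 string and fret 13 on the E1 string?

2 semitones

D#2 at fret 4 → G2 (MIDI 43); E1 at fret 13 → F2 (MIDI 41).
43 − 41 = 2, so the two pitches are 2 semitones apart, with G2 the higher.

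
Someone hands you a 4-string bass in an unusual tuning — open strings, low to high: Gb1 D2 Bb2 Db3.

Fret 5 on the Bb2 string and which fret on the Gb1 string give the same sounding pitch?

21

Bb2 at fret 5 is Bb2 + 5 semitones = Eb3.
The open Gb1 string is 16 semitones below the open Bb2, so the same pitch on the Gb1 string lies at fret 5 + 16 = 21.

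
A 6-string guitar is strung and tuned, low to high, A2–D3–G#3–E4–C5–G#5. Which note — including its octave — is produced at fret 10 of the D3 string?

D3 is MIDI 50. Adding 10 gives 60, which is C4.

C4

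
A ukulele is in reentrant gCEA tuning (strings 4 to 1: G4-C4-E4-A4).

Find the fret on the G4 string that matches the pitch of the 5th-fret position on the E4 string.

2

E4 at fret 5 is E4 + 5 semitones = A4.
The open G4 string is 3 semitones above the open E4, so the same pitch on the G4 string lies at fret 5 − 3 = 2.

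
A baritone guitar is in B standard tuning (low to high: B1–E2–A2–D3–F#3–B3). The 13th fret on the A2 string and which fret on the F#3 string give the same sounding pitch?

A2 at fret 13 is A2 + 13 semitones = A#3.
The open F#3 string is 9 semitones above the open A2, so the same pitch on the F#3 string lies at fret 13 − 9 = 4.

4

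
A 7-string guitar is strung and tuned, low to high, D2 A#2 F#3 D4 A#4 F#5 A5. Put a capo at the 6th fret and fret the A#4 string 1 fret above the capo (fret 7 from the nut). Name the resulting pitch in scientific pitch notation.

The capo raises the open A#4 by 6 semitones to E5; fretting 1 more gives A#4 + 6 + 1 = A#4 + 7 semitones = F5.

F5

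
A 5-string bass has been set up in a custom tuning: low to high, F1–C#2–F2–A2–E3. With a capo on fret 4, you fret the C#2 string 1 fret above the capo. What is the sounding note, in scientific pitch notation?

F#2

The capo raises the open C#2 by 4 semitones to F2; fretting 1 more gives C#2 + 4 + 1 = C#2 + 5 semitones = F#2.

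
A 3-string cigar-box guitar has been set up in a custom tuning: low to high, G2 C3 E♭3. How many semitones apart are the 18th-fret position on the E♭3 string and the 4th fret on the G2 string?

22 semitones

E♭3 at fret 18 → A4 (MIDI 69); G2 at fret 4 → B2 (MIDI 47).
69 − 47 = 22, so the two pitches are 22 semitones apart, with A4 the higher.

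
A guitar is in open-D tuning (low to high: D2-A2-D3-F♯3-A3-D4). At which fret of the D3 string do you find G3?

5

G3 is 5 semitones above the open D3 (D–D#–E–F–F#–G), so it sits at fret 5.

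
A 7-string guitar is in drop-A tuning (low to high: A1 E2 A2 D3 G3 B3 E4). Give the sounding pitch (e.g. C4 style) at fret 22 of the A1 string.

G3

A1 is MIDI 33. Adding 22 gives 55, which is G3.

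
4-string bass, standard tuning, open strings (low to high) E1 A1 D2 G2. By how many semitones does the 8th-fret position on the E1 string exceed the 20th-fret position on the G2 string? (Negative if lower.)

-27 semitones

E1 at fret 8 → C2 (MIDI 36); G2 at fret 20 → D#4 (MIDI 63).
36 − 63 = -27, so the two pitches are 27 semitones apart.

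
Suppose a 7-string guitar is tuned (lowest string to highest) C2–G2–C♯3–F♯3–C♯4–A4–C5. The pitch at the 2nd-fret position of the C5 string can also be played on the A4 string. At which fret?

5

C5 at fret 2 is C5 + 2 semitones = D5.
The open A4 string is 3 semitones below the open C5, so the same pitch on the A4 string lies at fret 2 + 3 = 5.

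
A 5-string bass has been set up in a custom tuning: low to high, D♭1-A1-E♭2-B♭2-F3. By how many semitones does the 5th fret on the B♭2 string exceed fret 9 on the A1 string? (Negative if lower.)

9 semitones

B♭2 at fret 5 → E♭3 (MIDI 51); A1 at fret 9 → G♭2 (MIDI 42).
51 − 42 = 9, so the two pitches are 9 semitones apart.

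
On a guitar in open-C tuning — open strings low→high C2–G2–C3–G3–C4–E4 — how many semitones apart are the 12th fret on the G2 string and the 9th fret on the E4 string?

18 semitones

G2 at fret 12 → G3 (MIDI 55); E4 at fret 9 → C#5 (MIDI 73).
55 − 73 = -18, so the two pitches are 18 semitones apart, with C#5 the higher.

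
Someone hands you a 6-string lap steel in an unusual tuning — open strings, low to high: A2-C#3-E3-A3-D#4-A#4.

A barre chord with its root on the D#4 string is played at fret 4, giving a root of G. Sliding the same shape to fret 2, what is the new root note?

F

Moving from fret 4 to fret 2 shifts the root by -2 semitones.
G down 2 semitones is F.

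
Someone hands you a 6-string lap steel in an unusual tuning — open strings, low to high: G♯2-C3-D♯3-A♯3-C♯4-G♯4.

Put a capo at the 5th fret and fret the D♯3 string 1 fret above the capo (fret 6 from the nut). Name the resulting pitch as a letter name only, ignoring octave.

The capo raises the open D♯3 by 5 semitones to G♯3; fretting 1 more gives D♯3 + 5 + 1 = D♯3 + 6 semitones, landing on A.

A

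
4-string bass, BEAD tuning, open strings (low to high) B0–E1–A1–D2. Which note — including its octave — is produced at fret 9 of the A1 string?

The open A1 string plus 9 semitones: A–A#–B–C–C#–D–D#–E–F–F#.
The walk passes from B into C once, so the octave number goes from 1 to 2.
(Equivalently spelled G♭2.)

F♯2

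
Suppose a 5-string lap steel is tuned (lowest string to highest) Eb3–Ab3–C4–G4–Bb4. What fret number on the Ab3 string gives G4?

G4 is 11 semitones above the open Ab3 (Ab–A–Bb–B–…–F–Gb–G), so it sits at fret 11.

11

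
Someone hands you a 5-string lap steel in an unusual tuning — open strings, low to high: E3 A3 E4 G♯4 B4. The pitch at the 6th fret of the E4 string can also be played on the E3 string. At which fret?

Fret 6 on E4 is MIDI 64 + 6 = 70 (A♯4). On the E3 string (open MIDI 52), that pitch is 70 − 52 = fret 18.

18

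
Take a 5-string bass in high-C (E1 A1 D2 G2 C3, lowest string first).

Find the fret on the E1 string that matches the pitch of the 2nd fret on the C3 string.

22

Fret 2 on C3 is MIDI 48 + 2 = 50 (D3). On the E1 string (open MIDI 28), that pitch is 50 − 28 = fret 22.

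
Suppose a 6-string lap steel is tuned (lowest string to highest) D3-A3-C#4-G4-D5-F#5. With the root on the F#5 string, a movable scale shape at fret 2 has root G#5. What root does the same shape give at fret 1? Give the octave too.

Moving from fret 2 to fret 1 shifts the root by -1 semitone.
G#5 down 1 semitone is G5.

G5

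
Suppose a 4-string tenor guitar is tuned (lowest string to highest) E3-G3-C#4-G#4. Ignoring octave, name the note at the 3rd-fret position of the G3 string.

A#

The open G3 string plus 3 semitones: G–G#–A–A#.
(Equivalently spelled Bb.)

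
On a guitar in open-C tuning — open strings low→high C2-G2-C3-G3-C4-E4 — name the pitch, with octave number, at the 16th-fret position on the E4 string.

G♯5

E4 is MIDI 64. Adding 16 gives 80, which is G♯5.
(Equivalently spelled A♭5.)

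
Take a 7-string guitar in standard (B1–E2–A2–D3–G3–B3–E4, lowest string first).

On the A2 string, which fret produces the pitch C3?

3

C3 is 3 semitones above the open A2 (A–A#–B–C), so it sits at fret 3.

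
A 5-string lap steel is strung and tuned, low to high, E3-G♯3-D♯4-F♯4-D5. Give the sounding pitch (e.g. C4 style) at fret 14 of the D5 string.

E6

Each fret is one semitone, so D5 + 14 = E6.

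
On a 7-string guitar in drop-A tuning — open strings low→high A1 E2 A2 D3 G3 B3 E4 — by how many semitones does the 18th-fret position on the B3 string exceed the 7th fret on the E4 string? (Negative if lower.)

B3 at fret 18 → F5 (MIDI 77); E4 at fret 7 → B4 (MIDI 71).
77 − 71 = 6, so the two pitches are 6 semitones apart.

6 semitones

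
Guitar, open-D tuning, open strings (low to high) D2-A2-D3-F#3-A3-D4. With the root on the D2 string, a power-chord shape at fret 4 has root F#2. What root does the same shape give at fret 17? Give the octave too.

G3

Moving from fret 4 to fret 17 shifts the root by 13 semitones.
F#2 up 13 semitones is G3.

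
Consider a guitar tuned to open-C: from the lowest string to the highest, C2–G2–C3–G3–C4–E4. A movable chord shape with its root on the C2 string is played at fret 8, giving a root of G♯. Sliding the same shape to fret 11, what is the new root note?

Moving from fret 8 to fret 11 shifts the root by 3 semitones.
G♯ up 3 semitones is B.

B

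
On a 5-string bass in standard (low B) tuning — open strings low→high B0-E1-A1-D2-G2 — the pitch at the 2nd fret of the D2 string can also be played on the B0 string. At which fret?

Fret 2 on D2 is MIDI 38 + 2 = 40 (E2). On the B0 string (open MIDI 23), that pitch is 40 − 23 = fret 17.

17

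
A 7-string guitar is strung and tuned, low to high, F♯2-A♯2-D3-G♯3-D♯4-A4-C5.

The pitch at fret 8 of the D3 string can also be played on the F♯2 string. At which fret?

D3 at fret 8 is D3 + 8 semitones = A♯3.
The open F♯2 string is 8 semitones below the open D3, so the same pitch on the F♯2 string lies at fret 8 + 8 = 16.

16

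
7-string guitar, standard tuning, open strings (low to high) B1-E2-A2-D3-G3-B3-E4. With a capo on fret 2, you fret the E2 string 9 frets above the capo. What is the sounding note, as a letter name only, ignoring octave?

The capo raises the open E2 by 2 semitones to F#2; fretting 9 more gives E2 + 2 + 9 = E2 + 11 semitones, landing on D#.

D#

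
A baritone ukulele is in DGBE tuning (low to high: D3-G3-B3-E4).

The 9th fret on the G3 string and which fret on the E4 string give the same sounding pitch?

0

G3 at fret 9 is G3 + 9 semitones = E4.
The open E4 string is 9 semitones above the open G3, so the same pitch on the E4 string lies at fret 9 − 9 = 0.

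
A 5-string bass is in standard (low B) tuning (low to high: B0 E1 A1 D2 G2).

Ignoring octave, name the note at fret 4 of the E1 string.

G♯

E1 is MIDI 28. Adding 4 gives 32; 32 mod 12 = 8, i.e. G♯.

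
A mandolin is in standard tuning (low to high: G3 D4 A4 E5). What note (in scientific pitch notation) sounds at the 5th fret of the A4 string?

D5

Each fret is one semitone, so A4 + 5 = D5.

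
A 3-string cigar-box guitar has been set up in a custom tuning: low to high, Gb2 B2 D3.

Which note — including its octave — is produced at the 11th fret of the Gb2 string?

Each fret is one semitone, so Gb2 + 11 = F3.

F3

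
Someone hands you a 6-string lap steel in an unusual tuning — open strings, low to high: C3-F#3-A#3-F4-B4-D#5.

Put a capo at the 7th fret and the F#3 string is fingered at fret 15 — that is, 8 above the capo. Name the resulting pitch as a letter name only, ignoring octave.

A

The capo raises the open F#3 by 7 semitones to C#4; fretting 8 more gives F#3 + 7 + 8 = F#3 + 15 semitones, landing on A.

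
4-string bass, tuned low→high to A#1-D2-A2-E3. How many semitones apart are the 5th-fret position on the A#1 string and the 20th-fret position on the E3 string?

A#1 at fret 5 → D#2 (MIDI 39); E3 at fret 20 → C5 (MIDI 72).
39 − 72 = -33, so the two pitches are 33 semitones apart, with C5 the higher.

33 semitones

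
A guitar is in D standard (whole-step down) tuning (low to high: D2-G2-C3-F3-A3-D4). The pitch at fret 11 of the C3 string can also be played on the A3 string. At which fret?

2

Fret 11 on C3 is MIDI 48 + 11 = 59 (B3). On the A3 string (open MIDI 57), that pitch is 59 − 57 = fret 2.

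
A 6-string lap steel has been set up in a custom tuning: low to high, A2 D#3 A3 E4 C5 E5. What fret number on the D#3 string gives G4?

16

G4 is 16 semitones above the open D#3 (D#–E–F–F#–…–F–F#–G), so it sits at fret 16.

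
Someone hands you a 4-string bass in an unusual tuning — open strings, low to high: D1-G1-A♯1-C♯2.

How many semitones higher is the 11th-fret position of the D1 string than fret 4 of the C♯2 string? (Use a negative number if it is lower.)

-4 semitones

D1 at fret 11 → C♯2 (MIDI 37); C♯2 at fret 4 → F2 (MIDI 41).
37 − 41 = -4, so the two pitches are 4 semitones apart.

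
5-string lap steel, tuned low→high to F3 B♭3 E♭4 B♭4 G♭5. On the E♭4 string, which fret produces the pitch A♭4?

5

A♭4 is 5 semitones above the open E♭4 (Eb–E–F–Gb–G–Ab), so it sits at fret 5.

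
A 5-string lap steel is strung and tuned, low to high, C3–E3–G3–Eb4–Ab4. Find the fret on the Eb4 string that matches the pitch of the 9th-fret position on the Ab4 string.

Fret 9 on Ab4 is MIDI 68 + 9 = 77 (F5). On the Eb4 string (open MIDI 63), that pitch is 77 − 63 = fret 14.

14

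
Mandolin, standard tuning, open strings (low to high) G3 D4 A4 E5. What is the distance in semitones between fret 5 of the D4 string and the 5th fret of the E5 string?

D4 at fret 5 → G4 (MIDI 67); E5 at fret 5 → A5 (MIDI 81).
67 − 81 = -14, so the two pitches are 14 semitones apart, with A5 the higher.

14 semitones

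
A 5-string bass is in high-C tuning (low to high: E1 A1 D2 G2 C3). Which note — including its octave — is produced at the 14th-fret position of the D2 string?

Each fret is one semitone, so D2 + 14 = E3.

E3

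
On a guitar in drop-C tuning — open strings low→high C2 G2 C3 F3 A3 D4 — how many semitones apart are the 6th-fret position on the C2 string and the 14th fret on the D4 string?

34 semitones

C2 at fret 6 → F#2 (MIDI 42); D4 at fret 14 → E5 (MIDI 76).
42 − 76 = -34, so the two pitches are 34 semitones apart, with E5 the higher.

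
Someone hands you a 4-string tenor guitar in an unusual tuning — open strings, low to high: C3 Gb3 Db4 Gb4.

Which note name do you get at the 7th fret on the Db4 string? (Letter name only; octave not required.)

Ab

The open Db4 string plus 7 semitones: Db–D–Eb–E–F–Gb–G–Ab.
(Equivalently spelled G#.)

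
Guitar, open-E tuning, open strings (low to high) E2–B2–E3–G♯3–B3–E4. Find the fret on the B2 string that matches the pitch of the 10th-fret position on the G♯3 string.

19

G♯3 at fret 10 is G♯3 + 10 semitones = F♯4.
The open B2 string is 9 semitones below the open G♯3, so the same pitch on the B2 string lies at fret 10 + 9 = 19.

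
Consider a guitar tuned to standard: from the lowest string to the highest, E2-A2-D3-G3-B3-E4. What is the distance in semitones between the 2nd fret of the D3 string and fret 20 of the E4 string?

D3 at fret 2 → E3 (MIDI 52); E4 at fret 20 → C6 (MIDI 84).
52 − 84 = -32, so the two pitches are 32 semitones apart, with C6 the higher.

32 semitones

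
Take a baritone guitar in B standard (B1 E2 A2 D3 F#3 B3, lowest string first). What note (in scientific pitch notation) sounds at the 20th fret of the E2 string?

E2 is MIDI 40. Adding 20 gives 60, which is C4.

C4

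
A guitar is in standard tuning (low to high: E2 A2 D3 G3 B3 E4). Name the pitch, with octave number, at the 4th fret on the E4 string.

Each fret is one semitone, so E4 + 4 = G#4.

G#4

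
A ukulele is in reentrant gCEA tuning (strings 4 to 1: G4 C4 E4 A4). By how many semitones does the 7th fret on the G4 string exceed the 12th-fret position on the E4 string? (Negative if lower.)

G4 at fret 7 → D5 (MIDI 74); E4 at fret 12 → E5 (MIDI 76).
74 − 76 = -2, so the two pitches are 2 semitones apart.

-2 semitones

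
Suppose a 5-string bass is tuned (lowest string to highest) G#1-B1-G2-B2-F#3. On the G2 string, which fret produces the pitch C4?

C4 is 17 semitones above the open G2 (G–G#–A–A#–…–A#–B–C), so it sits at fret 17.

17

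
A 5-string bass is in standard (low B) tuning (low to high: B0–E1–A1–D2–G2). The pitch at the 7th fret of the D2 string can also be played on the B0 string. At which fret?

22

D2 at fret 7 is D2 + 7 semitones = A2.
The open B0 string is 15 semitones below the open D2, so the same pitch on the B0 string lies at fret 7 + 15 = 22.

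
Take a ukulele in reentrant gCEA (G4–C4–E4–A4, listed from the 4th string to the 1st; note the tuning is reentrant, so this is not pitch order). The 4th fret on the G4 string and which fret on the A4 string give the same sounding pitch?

G4 at fret 4 is G4 + 4 semitones = B4.
The open A4 string is 2 semitones above the open G4, so the same pitch on the A4 string lies at fret 4 − 2 = 2.

2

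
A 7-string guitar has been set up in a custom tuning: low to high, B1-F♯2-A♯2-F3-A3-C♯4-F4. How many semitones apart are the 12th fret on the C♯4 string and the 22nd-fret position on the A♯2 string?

C♯4 at fret 12 → C♯5 (MIDI 73); A♯2 at fret 22 → G♯4 (MIDI 68).
73 − 68 = 5, so the two pitches are 5 semitones apart, with C♯5 the higher.

5 semitones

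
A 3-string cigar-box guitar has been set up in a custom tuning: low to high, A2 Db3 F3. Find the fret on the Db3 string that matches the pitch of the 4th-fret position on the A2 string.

0

A2 at fret 4 is A2 + 4 semitones = Db3.
The open Db3 string is 4 semitones above the open A2, so the same pitch on the Db3 string lies at fret 4 − 4 = 0.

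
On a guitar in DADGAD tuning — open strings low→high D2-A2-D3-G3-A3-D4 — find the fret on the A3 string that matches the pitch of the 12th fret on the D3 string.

D3 at fret 12 is D3 + 12 semitones = D4.
The open A3 string is 7 semitones above the open D3, so the same pitch on the A3 string lies at fret 12 − 7 = 5.

5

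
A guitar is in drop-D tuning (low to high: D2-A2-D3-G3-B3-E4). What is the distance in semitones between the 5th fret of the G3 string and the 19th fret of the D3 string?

9 semitones

G3 at fret 5 → C4 (MIDI 60); D3 at fret 19 → A4 (MIDI 69).
60 − 69 = -9, so the two pitches are 9 semitones apart, with A4 the higher.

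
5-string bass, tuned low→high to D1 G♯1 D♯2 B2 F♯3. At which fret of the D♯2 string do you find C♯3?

10

C♯3 is 10 semitones above the open D♯2 (D#–E–F–F#–…–B–C–C#), so it sits at fret 10.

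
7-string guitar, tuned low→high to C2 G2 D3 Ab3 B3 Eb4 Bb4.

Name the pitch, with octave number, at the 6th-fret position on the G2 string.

G2 is MIDI 43. Adding 6 gives 49, which is Db3.

Db3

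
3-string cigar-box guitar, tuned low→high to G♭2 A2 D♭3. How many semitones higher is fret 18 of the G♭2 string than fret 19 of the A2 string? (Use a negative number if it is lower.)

-4 semitones

G♭2 at fret 18 → C4 (MIDI 60); A2 at fret 19 → E4 (MIDI 64).
60 − 64 = -4, so the two pitches are 4 semitones apart.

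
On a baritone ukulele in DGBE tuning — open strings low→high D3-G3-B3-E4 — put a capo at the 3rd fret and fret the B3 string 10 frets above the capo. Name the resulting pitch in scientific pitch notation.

The capo raises the open B3 by 3 semitones to D4; fretting 10 more gives B3 + 3 + 10 = B3 + 13 semitones = C5.

C5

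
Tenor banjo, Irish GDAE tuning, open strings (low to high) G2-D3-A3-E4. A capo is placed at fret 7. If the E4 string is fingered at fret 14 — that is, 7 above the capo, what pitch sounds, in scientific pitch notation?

F#5

The capo raises the open E4 by 7 semitones to B4; fretting 7 more gives E4 + 7 + 7 = E4 + 14 semitones = F#5.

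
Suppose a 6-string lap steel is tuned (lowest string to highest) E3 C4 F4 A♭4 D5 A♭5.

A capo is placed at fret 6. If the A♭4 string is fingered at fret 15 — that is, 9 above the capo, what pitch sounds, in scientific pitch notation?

The capo raises the open A♭4 by 6 semitones to D5; fretting 9 more gives A♭4 + 6 + 9 = A♭4 + 15 semitones = B5.

B5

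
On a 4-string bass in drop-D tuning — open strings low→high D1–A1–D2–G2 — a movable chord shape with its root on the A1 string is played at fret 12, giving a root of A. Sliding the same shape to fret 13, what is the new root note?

A♯

Moving from fret 12 to fret 13 shifts the root by 1 semitone.
A up 1 semitone is A♯.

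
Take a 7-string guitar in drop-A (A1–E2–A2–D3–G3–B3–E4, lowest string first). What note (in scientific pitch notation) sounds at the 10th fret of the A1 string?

G2

The open A1 string plus 10 semitones: A–A#–B–C–…–F–F#–G.
The walk passes from B into C once, so the octave number goes from 1 to 2.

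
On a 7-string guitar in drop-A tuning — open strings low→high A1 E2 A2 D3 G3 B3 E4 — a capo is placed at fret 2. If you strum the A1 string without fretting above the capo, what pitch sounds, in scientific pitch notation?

B1

The capo raises the open A1 by 2 semitones to B1; fretting 0 more gives A1 + 2 + 0 = A1 + 2 semitones = B1.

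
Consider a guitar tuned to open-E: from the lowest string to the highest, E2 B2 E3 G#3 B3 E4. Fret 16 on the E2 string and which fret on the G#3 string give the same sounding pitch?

0

Fret 16 on E2 is MIDI 40 + 16 = 56 (G#3). On the G#3 string (open MIDI 56), that pitch is 56 − 56 = fret 0.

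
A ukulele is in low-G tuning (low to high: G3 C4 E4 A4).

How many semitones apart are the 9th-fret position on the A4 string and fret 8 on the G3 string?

15 semitones

A4 at fret 9 → F♯5 (MIDI 78); G3 at fret 8 → D♯4 (MIDI 63).
78 − 63 = 15, so the two pitches are 15 semitones apart, with F♯5 the higher.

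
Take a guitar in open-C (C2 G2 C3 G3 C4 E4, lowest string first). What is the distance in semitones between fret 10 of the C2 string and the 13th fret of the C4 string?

27 semitones

C2 at fret 10 → A#2 (MIDI 46); C4 at fret 13 → C#5 (MIDI 73).
46 − 73 = -27, so the two pitches are 27 semitones apart, with C#5 the higher.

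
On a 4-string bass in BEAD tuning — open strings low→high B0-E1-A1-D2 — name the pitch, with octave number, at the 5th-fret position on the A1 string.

D2

A1 is MIDI 33. Adding 5 gives 38, which is D2.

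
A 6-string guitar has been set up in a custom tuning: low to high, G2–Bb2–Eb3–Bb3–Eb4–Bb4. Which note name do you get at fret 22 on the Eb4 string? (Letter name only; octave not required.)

Each fret is one semitone, so Eb4 + 22 = Db.

Db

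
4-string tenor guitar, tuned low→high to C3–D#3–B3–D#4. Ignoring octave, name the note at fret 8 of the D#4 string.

B

The open D#4 string plus 8 semitones: D#–E–F–F#–G–G#–A–A#–B.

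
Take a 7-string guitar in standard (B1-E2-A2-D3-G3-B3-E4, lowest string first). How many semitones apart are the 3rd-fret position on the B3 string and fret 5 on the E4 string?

B3 at fret 3 → D4 (MIDI 62); E4 at fret 5 → A4 (MIDI 69).
62 − 69 = -7, so the two pitches are 7 semitones apart, with A4 the higher.

7 semitones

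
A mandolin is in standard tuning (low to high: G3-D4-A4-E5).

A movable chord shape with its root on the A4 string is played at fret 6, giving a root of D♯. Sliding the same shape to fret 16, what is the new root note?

Moving from fret 6 to fret 16 shifts the root by 10 semitones.
D♯ up 10 semitones is C♯.

C♯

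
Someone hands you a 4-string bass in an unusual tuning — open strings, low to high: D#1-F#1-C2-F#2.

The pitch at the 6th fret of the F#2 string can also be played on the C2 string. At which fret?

F#2 at fret 6 is F#2 + 6 semitones = C3.
The open C2 string is 6 semitones below the open F#2, so the same pitch on the C2 string lies at fret 6 + 6 = 12.

12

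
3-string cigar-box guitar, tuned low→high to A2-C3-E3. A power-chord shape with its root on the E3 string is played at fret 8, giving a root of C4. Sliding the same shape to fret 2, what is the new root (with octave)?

Gb3

Moving from fret 8 to fret 2 shifts the root by -6 semitones.
C4 down 6 semitones is Gb3.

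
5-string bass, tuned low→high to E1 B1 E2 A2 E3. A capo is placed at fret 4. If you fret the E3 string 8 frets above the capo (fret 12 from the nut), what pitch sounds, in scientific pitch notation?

The capo raises the open E3 by 4 semitones to A♭3; fretting 8 more gives E3 + 4 + 8 = E3 + 12 semitones = E4.

E4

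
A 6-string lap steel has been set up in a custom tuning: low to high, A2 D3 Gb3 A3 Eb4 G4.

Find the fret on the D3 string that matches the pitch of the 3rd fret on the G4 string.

20

Fret 3 on G4 is MIDI 67 + 3 = 70 (Bb4). On the D3 string (open MIDI 50), that pitch is 70 − 50 = fret 20.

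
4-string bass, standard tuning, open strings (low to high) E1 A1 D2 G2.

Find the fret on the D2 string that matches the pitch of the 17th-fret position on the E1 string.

E1 at fret 17 is E1 + 17 semitones = A2.
The open D2 string is 10 semitones above the open E1, so the same pitch on the D2 string lies at fret 17 − 10 = 7.

7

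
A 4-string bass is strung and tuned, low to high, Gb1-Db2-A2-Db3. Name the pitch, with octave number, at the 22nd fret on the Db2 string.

B3

Db2 is MIDI 37. Adding 22 gives 59, which is B3.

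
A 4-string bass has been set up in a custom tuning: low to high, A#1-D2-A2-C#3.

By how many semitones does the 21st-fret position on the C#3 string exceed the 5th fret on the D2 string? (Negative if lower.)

27 semitones

C#3 at fret 21 → A#4 (MIDI 70); D2 at fret 5 → G2 (MIDI 43).
70 − 43 = 27, so the two pitches are 27 semitones apart.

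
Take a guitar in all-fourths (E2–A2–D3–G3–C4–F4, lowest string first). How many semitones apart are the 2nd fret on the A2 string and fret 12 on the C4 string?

A2 at fret 2 → B2 (MIDI 47); C4 at fret 12 → C5 (MIDI 72).
47 − 72 = -25, so the two pitches are 25 semitones apart, with C5 the higher.

25 semitones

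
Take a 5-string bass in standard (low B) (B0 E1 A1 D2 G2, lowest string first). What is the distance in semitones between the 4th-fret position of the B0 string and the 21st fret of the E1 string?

22 semitones

B0 at fret 4 → D#1 (MIDI 27); E1 at fret 21 → C#3 (MIDI 49).
27 − 49 = -22, so the two pitches are 22 semitones apart, with C#3 the higher.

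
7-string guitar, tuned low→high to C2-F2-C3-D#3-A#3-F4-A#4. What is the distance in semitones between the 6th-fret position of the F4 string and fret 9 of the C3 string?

F4 at fret 6 → B4 (MIDI 71); C3 at fret 9 → A3 (MIDI 57).
71 − 57 = 14, so the two pitches are 14 semitones apart, with B4 the higher.

14 semitones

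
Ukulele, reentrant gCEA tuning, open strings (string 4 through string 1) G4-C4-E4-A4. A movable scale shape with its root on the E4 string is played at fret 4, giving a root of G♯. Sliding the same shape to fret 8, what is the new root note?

Moving from fret 4 to fret 8 shifts the root by 4 semitones.
G♯ up 4 semitones is C.

C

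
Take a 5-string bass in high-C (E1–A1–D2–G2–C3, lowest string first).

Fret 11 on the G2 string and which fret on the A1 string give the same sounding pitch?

21

G2 at fret 11 is G2 + 11 semitones = F#3.
The open A1 string is 10 semitones below the open G2, so the same pitch on the A1 string lies at fret 11 + 10 = 21.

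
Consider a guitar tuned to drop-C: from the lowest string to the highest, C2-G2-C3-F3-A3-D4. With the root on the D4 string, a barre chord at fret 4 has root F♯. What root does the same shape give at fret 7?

Moving from fret 4 to fret 7 shifts the root by 3 semitones.
F♯ up 3 semitones is A.

A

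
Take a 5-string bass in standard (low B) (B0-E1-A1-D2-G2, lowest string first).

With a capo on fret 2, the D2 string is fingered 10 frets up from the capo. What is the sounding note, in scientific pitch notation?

The capo raises the open D2 by 2 semitones to E2; fretting 10 more gives D2 + 2 + 10 = D2 + 12 semitones = D3.

D3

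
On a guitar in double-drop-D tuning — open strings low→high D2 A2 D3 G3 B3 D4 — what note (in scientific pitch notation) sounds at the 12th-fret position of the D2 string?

D3

Each fret is one semitone, so D2 + 12 = D3.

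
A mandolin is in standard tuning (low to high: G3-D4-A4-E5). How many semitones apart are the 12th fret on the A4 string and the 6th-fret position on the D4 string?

13 semitones

A4 at fret 12 → A5 (MIDI 81); D4 at fret 6 → G♯4 (MIDI 68).
81 − 68 = 13, so the two pitches are 13 semitones apart, with A5 the higher.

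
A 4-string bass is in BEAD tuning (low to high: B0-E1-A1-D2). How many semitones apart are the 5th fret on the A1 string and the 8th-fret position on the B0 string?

A1 at fret 5 → D2 (MIDI 38); B0 at fret 8 → G1 (MIDI 31).
38 − 31 = 7, so the two pitches are 7 semitones apart, with D2 the higher.

7 semitones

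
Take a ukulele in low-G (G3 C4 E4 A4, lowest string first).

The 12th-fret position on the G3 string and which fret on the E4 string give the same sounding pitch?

3

G3 at fret 12 is G3 + 12 semitones = G4.
The open E4 string is 9 semitones above the open G3, so the same pitch on the E4 string lies at fret 12 − 9 = 3.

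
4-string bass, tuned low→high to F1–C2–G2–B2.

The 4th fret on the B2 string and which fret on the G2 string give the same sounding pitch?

8

Fret 4 on B2 is MIDI 47 + 4 = 51 (D#3). On the G2 string (open MIDI 43), that pitch is 51 − 43 = fret 8.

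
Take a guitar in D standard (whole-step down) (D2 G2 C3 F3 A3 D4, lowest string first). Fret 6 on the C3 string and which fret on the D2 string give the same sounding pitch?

C3 at fret 6 is C3 + 6 semitones = F♯3.
The open D2 string is 10 semitones below the open C3, so the same pitch on the D2 string lies at fret 6 + 10 = 16.

16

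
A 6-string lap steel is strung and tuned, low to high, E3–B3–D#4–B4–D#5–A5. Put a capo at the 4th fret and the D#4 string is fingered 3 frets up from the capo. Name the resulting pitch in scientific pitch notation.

A#4

The capo raises the open D#4 by 4 semitones to G4; fretting 3 more gives D#4 + 4 + 3 = D#4 + 7 semitones = A#4.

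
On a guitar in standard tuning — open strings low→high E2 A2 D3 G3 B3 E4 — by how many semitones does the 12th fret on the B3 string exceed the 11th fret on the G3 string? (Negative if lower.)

5 semitones

B3 at fret 12 → B4 (MIDI 71); G3 at fret 11 → F♯4 (MIDI 66).
71 − 66 = 5, so the two pitches are 5 semitones apart.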